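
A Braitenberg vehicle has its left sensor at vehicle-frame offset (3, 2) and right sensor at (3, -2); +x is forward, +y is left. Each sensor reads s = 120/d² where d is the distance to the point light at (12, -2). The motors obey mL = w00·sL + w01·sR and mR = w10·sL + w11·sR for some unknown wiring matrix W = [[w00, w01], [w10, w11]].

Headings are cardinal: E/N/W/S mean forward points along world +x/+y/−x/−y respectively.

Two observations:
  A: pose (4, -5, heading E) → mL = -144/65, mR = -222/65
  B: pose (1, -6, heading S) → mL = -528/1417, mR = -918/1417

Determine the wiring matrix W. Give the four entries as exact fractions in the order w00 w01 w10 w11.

-1 1 -1 1/2

obs A: pose=(4,-5,E) → sL=60/13, sR=12/5, mL=-144/65, mR=-222/65
obs B: pose=(1,-6,S) → sL=12/13, sR=60/109, mL=-528/1417, mR=-918/1417
sensor matrix S = [[60/13, 12/5], [12/13, 60/109]]; det S = 2304/7085
solve [mL_A; mL_B] = S·[w00; w01] and [mR_A; mR_B] = S·[w10; w11]:
  w00 = -1, w01 = 1, w10 = -1, w11 = 1/2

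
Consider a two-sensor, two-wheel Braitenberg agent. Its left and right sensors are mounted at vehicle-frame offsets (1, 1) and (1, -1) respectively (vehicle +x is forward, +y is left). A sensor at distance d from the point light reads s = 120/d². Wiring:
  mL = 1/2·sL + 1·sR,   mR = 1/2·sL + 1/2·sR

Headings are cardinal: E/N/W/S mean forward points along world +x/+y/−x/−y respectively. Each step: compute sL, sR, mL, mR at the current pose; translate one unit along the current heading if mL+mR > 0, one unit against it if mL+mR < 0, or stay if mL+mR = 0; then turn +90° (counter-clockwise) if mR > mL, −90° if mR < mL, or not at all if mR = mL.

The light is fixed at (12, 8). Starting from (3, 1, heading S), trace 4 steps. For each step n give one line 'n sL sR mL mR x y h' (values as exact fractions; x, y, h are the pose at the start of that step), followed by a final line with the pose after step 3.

0 15/16 30/41 1575/1312 1095/1312 3 1 S
1 120/181 120/149 30660/26969 19800/26969 3 0 W
2 12/17 12/13 282/221 180/221 2 0 N
3 40/39 24/29 1516/1131 1048/1131 2 1 E
final 3 1 S

n=0: pose=(3,1,S); sL=15/16, sR=30/41; mL=1575/1312, mR=1095/1312; mL+mR=1335/656 → advance +1; mR−mL=-15/41 → turn -1·90°
n=1: pose=(3,0,W); sL=120/181, sR=120/149; mL=30660/26969, mR=19800/26969; mL+mR=50460/26969 → advance +1; mR−mL=-60/149 → turn -1·90°
n=2: pose=(2,0,N); sL=12/17, sR=12/13; mL=282/221, mR=180/221; mL+mR=462/221 → advance +1; mR−mL=-6/13 → turn -1·90°
n=3: pose=(2,1,E); sL=40/39, sR=24/29; mL=1516/1131, mR=1048/1131; mL+mR=2564/1131 → advance +1; mR−mL=-12/29 → turn -1·90°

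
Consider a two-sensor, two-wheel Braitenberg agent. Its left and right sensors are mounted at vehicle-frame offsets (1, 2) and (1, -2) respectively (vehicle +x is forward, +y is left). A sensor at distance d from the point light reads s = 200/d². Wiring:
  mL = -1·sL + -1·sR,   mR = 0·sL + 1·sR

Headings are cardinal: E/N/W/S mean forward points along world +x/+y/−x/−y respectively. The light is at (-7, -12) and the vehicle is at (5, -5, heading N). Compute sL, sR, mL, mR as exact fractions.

50/41 10/13 -1060/533 10/13

left sensor world pos  = (3, -4); dL² = 164
right sensor world pos = (7, -4); dR² = 260
sL = 200/164 = 50/41
sR = 200/260 = 10/13
mL = -1·sL + -1·sR = -1060/533
mR = 0·sL + 1·sR = 10/13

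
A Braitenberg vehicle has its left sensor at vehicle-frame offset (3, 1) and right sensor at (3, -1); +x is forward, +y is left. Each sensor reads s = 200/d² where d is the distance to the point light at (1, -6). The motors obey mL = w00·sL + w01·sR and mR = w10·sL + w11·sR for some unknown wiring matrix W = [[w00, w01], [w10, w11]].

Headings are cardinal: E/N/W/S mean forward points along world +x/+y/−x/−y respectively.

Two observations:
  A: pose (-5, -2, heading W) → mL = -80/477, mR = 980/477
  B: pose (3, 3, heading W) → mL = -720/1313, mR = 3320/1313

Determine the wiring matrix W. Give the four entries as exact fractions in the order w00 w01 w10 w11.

obs A: pose=(-5,-2,W) → sL=20/9, sR=100/53, mL=-80/477, mR=980/477
obs B: pose=(3,3,W) → sL=40/13, sR=200/101, mL=-720/1313, mR=3320/1313
sensor matrix S = [[20/9, 100/53], [40/13, 200/101]]; det S = -880000/626301
solve [mL_A; mL_B] = S·[w00; w01] and [mR_A; mR_B] = S·[w10; w11]:
  w00 = -1/2, w01 = 1/2, w10 = 1/2, w11 = 1/2

-1/2 1/2 1/2 1/2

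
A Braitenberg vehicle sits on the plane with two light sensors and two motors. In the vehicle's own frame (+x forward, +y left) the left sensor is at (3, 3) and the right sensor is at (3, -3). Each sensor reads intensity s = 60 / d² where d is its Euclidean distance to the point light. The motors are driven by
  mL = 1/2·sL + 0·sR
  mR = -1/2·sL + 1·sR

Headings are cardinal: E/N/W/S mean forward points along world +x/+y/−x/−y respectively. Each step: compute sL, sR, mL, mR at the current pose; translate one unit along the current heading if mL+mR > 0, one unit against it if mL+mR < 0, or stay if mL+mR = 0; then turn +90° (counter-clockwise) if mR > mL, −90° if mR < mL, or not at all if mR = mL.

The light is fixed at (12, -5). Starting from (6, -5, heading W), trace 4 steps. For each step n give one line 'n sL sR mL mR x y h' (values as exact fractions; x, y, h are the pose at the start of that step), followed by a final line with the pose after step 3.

0 2/3 2/3 1/3 1/3 6 -5 W
1 60/109 60/109 30/109 30/109 5 -5 W
2 6/13 6/13 3/13 3/13 4 -5 W
3 20/51 20/51 10/51 10/51 3 -5 W
final 2 -5 W

n=0: pose=(6,-5,W); sL=2/3, sR=2/3; mL=1/3, mR=1/3; mL+mR=2/3 → advance +1; mR−mL=0 → turn +0·90°
n=1: pose=(5,-5,W); sL=60/109, sR=60/109; mL=30/109, mR=30/109; mL+mR=60/109 → advance +1; mR−mL=0 → turn +0·90°
n=2: pose=(4,-5,W); sL=6/13, sR=6/13; mL=3/13, mR=3/13; mL+mR=6/13 → advance +1; mR−mL=0 → turn +0·90°
n=3: pose=(3,-5,W); sL=20/51, sR=20/51; mL=10/51, mR=10/51; mL+mR=20/51 → advance +1; mR−mL=0 → turn +0·90°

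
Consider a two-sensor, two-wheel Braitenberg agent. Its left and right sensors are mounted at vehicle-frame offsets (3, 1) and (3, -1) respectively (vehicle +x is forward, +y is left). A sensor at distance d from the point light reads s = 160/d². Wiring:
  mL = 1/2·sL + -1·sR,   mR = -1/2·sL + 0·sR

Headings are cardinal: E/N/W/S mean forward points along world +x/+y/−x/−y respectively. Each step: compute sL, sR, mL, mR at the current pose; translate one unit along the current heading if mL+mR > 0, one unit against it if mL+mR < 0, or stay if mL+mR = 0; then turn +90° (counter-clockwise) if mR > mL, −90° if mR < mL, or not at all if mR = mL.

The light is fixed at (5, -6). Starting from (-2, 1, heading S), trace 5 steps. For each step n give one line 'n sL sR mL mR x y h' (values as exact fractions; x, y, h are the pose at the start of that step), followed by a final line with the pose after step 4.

n=0: pose=(-2,1,S); sL=40/13, sR=2; mL=-6/13, mR=-20/13; mL+mR=-2 → advance -1; mR−mL=-14/13 → turn -1·90°
n=1: pose=(-2,2,W); sL=160/149, sR=160/181; mL=-9360/26969, mR=-80/149; mL+mR=-160/181 → advance -1; mR−mL=-5120/26969 → turn -1·90°
n=2: pose=(-1,2,N); sL=16/17, sR=80/73; mL=-776/1241, mR=-8/17; mL+mR=-80/73 → advance -1; mR−mL=192/1241 → turn +1·90°
n=3: pose=(-1,1,W); sL=160/117, sR=32/29; mL=-1424/3393, mR=-80/117; mL+mR=-32/29 → advance -1; mR−mL=-896/3393 → turn -1·90°
n=4: pose=(0,1,N); sL=20/17, sR=40/29; mL=-390/493, mR=-10/17; mL+mR=-40/29 → advance -1; mR−mL=100/493 → turn +1·90°

0 40/13 2 -6/13 -20/13 -2 1 S
1 160/149 160/181 -9360/26969 -80/149 -2 2 W
2 16/17 80/73 -776/1241 -8/17 -1 2 N
3 160/117 32/29 -1424/3393 -80/117 -1 1 W
4 20/17 40/29 -390/493 -10/17 0 1 N
final 0 0 W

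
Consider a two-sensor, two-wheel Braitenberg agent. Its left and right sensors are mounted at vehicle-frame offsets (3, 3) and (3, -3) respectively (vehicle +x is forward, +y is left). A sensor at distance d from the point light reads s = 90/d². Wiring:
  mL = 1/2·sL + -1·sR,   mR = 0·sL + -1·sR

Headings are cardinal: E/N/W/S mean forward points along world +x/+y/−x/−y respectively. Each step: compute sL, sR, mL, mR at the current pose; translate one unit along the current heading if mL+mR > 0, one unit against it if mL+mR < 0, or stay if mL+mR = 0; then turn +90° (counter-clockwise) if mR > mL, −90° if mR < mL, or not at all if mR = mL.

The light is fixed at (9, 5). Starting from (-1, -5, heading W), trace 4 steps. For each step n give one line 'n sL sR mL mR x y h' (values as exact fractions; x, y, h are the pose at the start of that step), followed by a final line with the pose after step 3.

n=0: pose=(-1,-5,W); sL=45/169, sR=45/109; mL=-10305/36842, mR=-45/109; mL+mR=-25515/36842 → advance -1; mR−mL=-45/338 → turn -1·90°
n=1: pose=(0,-5,N); sL=90/193, sR=18/17; mL=-2709/3281, mR=-18/17; mL+mR=-6183/3281 → advance -1; mR−mL=-45/193 → turn -1·90°
n=2: pose=(0,-6,E); sL=9/10, sR=45/116; mL=9/145, mR=-45/116; mL+mR=-189/580 → advance -1; mR−mL=-9/20 → turn -1·90°
n=3: pose=(-1,-6,S); sL=18/49, sR=18/73; mL=-225/3577, mR=-18/73; mL+mR=-1107/3577 → advance -1; mR−mL=-9/49 → turn -1·90°

0 45/169 45/109 -10305/36842 -45/109 -1 -5 W
1 90/193 18/17 -2709/3281 -18/17 0 -5 N
2 9/10 45/116 9/145 -45/116 0 -6 E
3 18/49 18/73 -225/3577 -18/73 -1 -6 S
final -1 -5 W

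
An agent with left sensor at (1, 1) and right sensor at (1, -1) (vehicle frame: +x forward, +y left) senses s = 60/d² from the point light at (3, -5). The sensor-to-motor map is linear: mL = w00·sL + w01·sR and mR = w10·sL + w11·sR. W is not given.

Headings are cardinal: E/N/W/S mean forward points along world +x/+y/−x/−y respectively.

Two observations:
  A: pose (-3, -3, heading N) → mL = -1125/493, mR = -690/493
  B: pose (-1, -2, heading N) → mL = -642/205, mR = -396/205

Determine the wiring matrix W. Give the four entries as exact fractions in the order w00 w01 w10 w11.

-1/2 -1 -1/2 -1/2

obs A: pose=(-3,-3,N) → sL=30/29, sR=30/17, mL=-1125/493, mR=-690/493
obs B: pose=(-1,-2,N) → sL=60/41, sR=12/5, mL=-642/205, mR=-396/205
sensor matrix S = [[30/29, 30/17], [60/41, 12/5]]; det S = -2016/20213
solve [mL_A; mL_B] = S·[w00; w01] and [mR_A; mR_B] = S·[w10; w11]:
  w00 = -1/2, w01 = -1, w10 = -1/2, w11 = -1/2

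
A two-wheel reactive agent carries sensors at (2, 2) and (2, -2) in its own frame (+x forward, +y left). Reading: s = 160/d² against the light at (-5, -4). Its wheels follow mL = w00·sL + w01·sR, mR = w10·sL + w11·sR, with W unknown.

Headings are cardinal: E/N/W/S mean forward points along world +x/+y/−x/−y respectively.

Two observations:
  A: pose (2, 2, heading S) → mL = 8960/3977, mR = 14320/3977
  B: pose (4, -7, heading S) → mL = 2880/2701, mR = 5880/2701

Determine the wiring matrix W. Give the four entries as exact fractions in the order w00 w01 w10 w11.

-1 1 1 1/2

obs A: pose=(2,2,S) → sL=160/97, sR=160/41, mL=8960/3977, mR=14320/3977
obs B: pose=(4,-7,S) → sL=80/73, sR=80/37, mL=2880/2701, mR=5880/2701
sensor matrix S = [[160/97, 160/41], [80/73, 80/37]]; det S = -7628800/10741877
solve [mL_A; mL_B] = S·[w00; w01] and [mR_A; mR_B] = S·[w10; w11]:
  w00 = -1, w01 = 1, w10 = 1, w11 = 1/2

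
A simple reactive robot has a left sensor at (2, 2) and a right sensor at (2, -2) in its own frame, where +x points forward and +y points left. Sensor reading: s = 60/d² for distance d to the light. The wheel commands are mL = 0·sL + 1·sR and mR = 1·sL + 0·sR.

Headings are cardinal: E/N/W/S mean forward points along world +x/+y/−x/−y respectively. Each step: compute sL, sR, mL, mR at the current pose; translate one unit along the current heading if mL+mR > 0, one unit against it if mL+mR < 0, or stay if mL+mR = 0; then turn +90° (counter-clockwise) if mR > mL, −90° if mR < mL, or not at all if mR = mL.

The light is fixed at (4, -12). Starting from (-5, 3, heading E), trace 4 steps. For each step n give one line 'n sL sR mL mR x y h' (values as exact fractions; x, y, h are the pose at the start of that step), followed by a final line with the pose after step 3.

n=0: pose=(-5,3,E); sL=30/169, sR=30/109; mL=30/109, mR=30/169; mL+mR=8340/18421 → advance +1; mR−mL=-1800/18421 → turn -1·90°
n=1: pose=(-4,3,S); sL=12/41, sR=60/269; mL=60/269, mR=12/41; mL+mR=5688/11029 → advance +1; mR−mL=768/11029 → turn +1·90°
n=2: pose=(-4,2,E); sL=15/73, sR=1/3; mL=1/3, mR=15/73; mL+mR=118/219 → advance +1; mR−mL=-28/219 → turn -1·90°
n=3: pose=(-3,2,S); sL=60/169, sR=4/15; mL=4/15, mR=60/169; mL+mR=1576/2535 → advance +1; mR−mL=224/2535 → turn +1·90°

0 30/169 30/109 30/109 30/169 -5 3 E
1 12/41 60/269 60/269 12/41 -4 3 S
2 15/73 1/3 1/3 15/73 -4 2 E
3 60/169 4/15 4/15 60/169 -3 2 S
final -3 1 E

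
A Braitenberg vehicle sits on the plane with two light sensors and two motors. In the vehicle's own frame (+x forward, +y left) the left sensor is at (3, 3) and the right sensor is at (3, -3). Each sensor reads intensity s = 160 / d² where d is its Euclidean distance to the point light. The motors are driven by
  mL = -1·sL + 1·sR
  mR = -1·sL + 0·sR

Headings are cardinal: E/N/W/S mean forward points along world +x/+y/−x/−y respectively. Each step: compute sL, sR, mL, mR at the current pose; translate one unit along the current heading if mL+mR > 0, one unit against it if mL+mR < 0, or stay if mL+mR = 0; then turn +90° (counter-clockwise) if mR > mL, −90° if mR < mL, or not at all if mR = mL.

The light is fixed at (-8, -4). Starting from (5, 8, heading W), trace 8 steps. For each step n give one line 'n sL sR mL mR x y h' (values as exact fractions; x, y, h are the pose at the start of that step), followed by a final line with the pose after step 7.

n=0: pose=(5,8,W); sL=160/181, sR=32/65; mL=-4608/11765, mR=-160/181; mL+mR=-15008/11765 → advance -1; mR−mL=-32/65 → turn -1·90°
n=1: pose=(6,8,N); sL=80/173, sR=80/257; mL=-6720/44461, mR=-80/173; mL+mR=-27280/44461 → advance -1; mR−mL=-80/257 → turn -1·90°
n=2: pose=(6,7,E); sL=32/97, sR=160/353; mL=4224/34241, mR=-32/97; mL+mR=-7072/34241 → advance -1; mR−mL=-160/353 → turn -1·90°
n=3: pose=(5,7,S); sL=1/2, sR=40/41; mL=39/82, mR=-1/2; mL+mR=-1/41 → advance -1; mR−mL=-40/41 → turn -1·90°
n=4: pose=(5,8,W); sL=160/181, sR=32/65; mL=-4608/11765, mR=-160/181; mL+mR=-15008/11765 → advance -1; mR−mL=-32/65 → turn -1·90°
n=5: pose=(6,8,N); sL=80/173, sR=80/257; mL=-6720/44461, mR=-80/173; mL+mR=-27280/44461 → advance -1; mR−mL=-80/257 → turn -1·90°
n=6: pose=(6,7,E); sL=32/97, sR=160/353; mL=4224/34241, mR=-32/97; mL+mR=-7072/34241 → advance -1; mR−mL=-160/353 → turn -1·90°
n=7: pose=(5,7,S); sL=1/2, sR=40/41; mL=39/82, mR=-1/2; mL+mR=-1/41 → advance -1; mR−mL=-40/41 → turn -1·90°

0 160/181 32/65 -4608/11765 -160/181 5 8 W
1 80/173 80/257 -6720/44461 -80/173 6 8 N
2 32/97 160/353 4224/34241 -32/97 6 7 E
3 1/2 40/41 39/82 -1/2 5 7 S
4 160/181 32/65 -4608/11765 -160/181 5 8 W
5 80/173 80/257 -6720/44461 -80/173 6 8 N
6 32/97 160/353 4224/34241 -32/97 6 7 E
7 1/2 40/41 39/82 -1/2 5 7 S
final 5 8 W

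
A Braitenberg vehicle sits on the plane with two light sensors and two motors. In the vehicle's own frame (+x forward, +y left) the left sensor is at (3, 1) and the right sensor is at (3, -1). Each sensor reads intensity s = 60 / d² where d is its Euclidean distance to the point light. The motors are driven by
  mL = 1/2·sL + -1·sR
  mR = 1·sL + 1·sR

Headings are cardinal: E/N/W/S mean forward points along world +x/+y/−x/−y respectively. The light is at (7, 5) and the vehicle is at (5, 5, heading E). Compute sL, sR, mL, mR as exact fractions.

left sensor world pos  = (8, 6); dL² = 2
right sensor world pos = (8, 4); dR² = 2
sL = 60/2 = 30
sR = 60/2 = 30
mL = 1/2·sL + -1·sR = -15
mR = 1·sL + 1·sR = 60

30 30 -15 60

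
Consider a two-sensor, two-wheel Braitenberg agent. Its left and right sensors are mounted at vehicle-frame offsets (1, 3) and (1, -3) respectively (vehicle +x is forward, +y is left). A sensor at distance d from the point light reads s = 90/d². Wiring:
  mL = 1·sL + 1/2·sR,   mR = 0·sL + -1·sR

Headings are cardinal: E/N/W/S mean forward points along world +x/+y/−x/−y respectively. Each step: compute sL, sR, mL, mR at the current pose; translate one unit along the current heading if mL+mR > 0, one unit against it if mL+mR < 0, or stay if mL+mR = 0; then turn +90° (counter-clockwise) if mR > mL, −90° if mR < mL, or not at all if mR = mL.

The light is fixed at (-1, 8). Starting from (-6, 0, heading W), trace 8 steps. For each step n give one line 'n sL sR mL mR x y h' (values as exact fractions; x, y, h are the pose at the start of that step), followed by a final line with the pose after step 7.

0 90/157 90/61 12555/9577 -90/61 -6 0 W
1 45/49 9/5 891/490 -9/5 -5 0 N
2 18/5 90/109 2187/545 -90/109 -5 1 E
3 45/32 9/10 297/160 -9/10 -4 1 S
4 90/137 90/41 9855/5617 -90/41 -4 0 W
5 45/37 9/5 783/370 -9/5 -3 0 N
6 90/17 90/101 9855/1717 -90/101 -3 1 E
7 45/34 9/8 513/272 -9/8 -2 1 S
final -2 0 W

n=0: pose=(-6,0,W); sL=90/157, sR=90/61; mL=12555/9577, mR=-90/61; mL+mR=-1575/9577 → advance -1; mR−mL=-26685/9577 → turn -1·90°
n=1: pose=(-5,0,N); sL=45/49, sR=9/5; mL=891/490, mR=-9/5; mL+mR=9/490 → advance +1; mR−mL=-1773/490 → turn -1·90°
n=2: pose=(-5,1,E); sL=18/5, sR=90/109; mL=2187/545, mR=-90/109; mL+mR=1737/545 → advance +1; mR−mL=-2637/545 → turn -1·90°
n=3: pose=(-4,1,S); sL=45/32, sR=9/10; mL=297/160, mR=-9/10; mL+mR=153/160 → advance +1; mR−mL=-441/160 → turn -1·90°
n=4: pose=(-4,0,W); sL=90/137, sR=90/41; mL=9855/5617, mR=-90/41; mL+mR=-2475/5617 → advance -1; mR−mL=-22185/5617 → turn -1·90°
n=5: pose=(-3,0,N); sL=45/37, sR=9/5; mL=783/370, mR=-9/5; mL+mR=117/370 → advance +1; mR−mL=-1449/370 → turn -1·90°
n=6: pose=(-3,1,E); sL=90/17, sR=90/101; mL=9855/1717, mR=-90/101; mL+mR=8325/1717 → advance +1; mR−mL=-11385/1717 → turn -1·90°
n=7: pose=(-2,1,S); sL=45/34, sR=9/8; mL=513/272, mR=-9/8; mL+mR=207/272 → advance +1; mR−mL=-819/272 → turn -1·90°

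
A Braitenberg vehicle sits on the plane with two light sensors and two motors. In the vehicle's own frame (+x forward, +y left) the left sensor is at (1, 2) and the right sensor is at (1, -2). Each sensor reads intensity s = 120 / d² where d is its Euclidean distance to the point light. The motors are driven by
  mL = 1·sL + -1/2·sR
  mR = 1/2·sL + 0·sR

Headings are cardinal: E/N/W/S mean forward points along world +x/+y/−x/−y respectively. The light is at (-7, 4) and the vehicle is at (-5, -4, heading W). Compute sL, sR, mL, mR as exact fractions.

left sensor world pos  = (-6, -6); dL² = 101
right sensor world pos = (-6, -2); dR² = 37
sL = 120/101 = 120/101
sR = 120/37 = 120/37
mL = 1·sL + -1/2·sR = -1620/3737
mR = 1/2·sL + 0·sR = 60/101

120/101 120/37 -1620/3737 60/101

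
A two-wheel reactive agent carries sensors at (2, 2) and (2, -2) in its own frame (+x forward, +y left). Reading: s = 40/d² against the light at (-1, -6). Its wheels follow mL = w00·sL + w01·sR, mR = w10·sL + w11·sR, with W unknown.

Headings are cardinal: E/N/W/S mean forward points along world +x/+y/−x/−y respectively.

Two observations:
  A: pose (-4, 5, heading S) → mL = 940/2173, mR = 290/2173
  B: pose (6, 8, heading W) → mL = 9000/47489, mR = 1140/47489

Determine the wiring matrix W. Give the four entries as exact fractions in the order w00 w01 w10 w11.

1/2 1/2 -1/2 1

obs A: pose=(-4,5,S) → sL=20/41, sR=20/53, mL=940/2173, mR=290/2173
obs B: pose=(6,8,W) → sL=40/169, sR=40/281, mL=9000/47489, mR=1140/47489
sensor matrix S = [[20/41, 20/53], [40/169, 40/281]]; det S = -2051200/103193597
solve [mL_A; mL_B] = S·[w00; w01] and [mR_A; mR_B] = S·[w10; w11]:
  w00 = 1/2, w01 = 1/2, w10 = -1/2, w11 = 1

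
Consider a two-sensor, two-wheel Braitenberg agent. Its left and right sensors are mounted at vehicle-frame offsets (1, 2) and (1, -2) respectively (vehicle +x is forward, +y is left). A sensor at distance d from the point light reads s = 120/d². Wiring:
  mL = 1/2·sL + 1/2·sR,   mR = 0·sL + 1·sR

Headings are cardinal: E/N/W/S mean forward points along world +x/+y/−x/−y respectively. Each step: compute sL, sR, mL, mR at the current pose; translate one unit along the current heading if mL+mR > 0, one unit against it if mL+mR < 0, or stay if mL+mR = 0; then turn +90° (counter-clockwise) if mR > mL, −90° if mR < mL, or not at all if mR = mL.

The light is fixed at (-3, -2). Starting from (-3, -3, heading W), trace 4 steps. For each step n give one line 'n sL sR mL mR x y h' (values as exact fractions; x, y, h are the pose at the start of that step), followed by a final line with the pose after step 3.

n=0: pose=(-3,-3,W); sL=12, sR=60; mL=36, mR=60; mL+mR=96 → advance +1; mR−mL=24 → turn +1·90°
n=1: pose=(-4,-3,S); sL=24, sR=120/13; mL=216/13, mR=120/13; mL+mR=336/13 → advance +1; mR−mL=-96/13 → turn -1·90°
n=2: pose=(-4,-4,W); sL=6, sR=30; mL=18, mR=30; mL+mR=48 → advance +1; mR−mL=12 → turn +1·90°
n=3: pose=(-5,-4,S); sL=40/3, sR=24/5; mL=136/15, mR=24/5; mL+mR=208/15 → advance +1; mR−mL=-64/15 → turn -1·90°

0 12 60 36 60 -3 -3 W
1 24 120/13 216/13 120/13 -4 -3 S
2 6 30 18 30 -4 -4 W
3 40/3 24/5 136/15 24/5 -5 -4 S
final -5 -5 W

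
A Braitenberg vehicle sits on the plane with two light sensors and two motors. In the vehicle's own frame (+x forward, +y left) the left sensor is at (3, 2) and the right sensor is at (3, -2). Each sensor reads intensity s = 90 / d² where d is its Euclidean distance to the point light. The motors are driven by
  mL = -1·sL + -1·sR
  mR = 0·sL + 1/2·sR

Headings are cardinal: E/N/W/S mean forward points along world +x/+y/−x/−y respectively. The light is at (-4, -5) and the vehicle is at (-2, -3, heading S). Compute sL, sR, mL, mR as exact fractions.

90/17 90 -1620/17 45

left sensor world pos  = (0, -6); dL² = 17
right sensor world pos = (-4, -6); dR² = 1
sL = 90/17 = 90/17
sR = 90/1 = 90
mL = -1·sL + -1·sR = -1620/17
mR = 0·sL + 1/2·sR = 45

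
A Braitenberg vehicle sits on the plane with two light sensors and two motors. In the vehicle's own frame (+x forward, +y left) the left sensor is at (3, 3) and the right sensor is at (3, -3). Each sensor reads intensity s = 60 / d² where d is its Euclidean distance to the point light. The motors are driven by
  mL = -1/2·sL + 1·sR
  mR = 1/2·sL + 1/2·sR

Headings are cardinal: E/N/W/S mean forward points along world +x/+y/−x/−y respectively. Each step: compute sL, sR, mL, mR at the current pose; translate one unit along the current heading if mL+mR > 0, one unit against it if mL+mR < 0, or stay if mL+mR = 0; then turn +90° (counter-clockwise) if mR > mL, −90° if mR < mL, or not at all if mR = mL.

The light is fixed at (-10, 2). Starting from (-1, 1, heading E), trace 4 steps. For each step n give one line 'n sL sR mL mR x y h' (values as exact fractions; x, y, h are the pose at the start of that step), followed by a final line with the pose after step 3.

0 15/37 3/8 51/296 231/592 -1 1 E
1 60/53 60/173 -2010/9169 6780/9169 0 1 N
2 30/29 30/29 15/29 30/29 0 2 W
3 20/51 4/3 58/51 44/51 -1 2 S
final -1 1 W

n=0: pose=(-1,1,E); sL=15/37, sR=3/8; mL=51/296, mR=231/592; mL+mR=9/16 → advance +1; mR−mL=129/592 → turn +1·90°
n=1: pose=(0,1,N); sL=60/53, sR=60/173; mL=-2010/9169, mR=6780/9169; mL+mR=90/173 → advance +1; mR−mL=8790/9169 → turn +1·90°
n=2: pose=(0,2,W); sL=30/29, sR=30/29; mL=15/29, mR=30/29; mL+mR=45/29 → advance +1; mR−mL=15/29 → turn +1·90°
n=3: pose=(-1,2,S); sL=20/51, sR=4/3; mL=58/51, mR=44/51; mL+mR=2 → advance +1; mR−mL=-14/51 → turn -1·90°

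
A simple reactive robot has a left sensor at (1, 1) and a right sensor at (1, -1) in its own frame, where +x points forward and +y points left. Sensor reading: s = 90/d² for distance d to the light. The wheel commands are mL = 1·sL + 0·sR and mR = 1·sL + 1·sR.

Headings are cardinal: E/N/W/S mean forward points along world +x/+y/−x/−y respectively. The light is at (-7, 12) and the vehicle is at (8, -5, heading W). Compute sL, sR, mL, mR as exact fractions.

left sensor world pos  = (7, -6); dL² = 520
right sensor world pos = (7, -4); dR² = 452
sL = 90/520 = 9/52
sR = 90/452 = 45/226
mL = 1·sL + 0·sR = 9/52
mR = 1·sL + 1·sR = 2187/5876

9/52 45/226 9/52 2187/5876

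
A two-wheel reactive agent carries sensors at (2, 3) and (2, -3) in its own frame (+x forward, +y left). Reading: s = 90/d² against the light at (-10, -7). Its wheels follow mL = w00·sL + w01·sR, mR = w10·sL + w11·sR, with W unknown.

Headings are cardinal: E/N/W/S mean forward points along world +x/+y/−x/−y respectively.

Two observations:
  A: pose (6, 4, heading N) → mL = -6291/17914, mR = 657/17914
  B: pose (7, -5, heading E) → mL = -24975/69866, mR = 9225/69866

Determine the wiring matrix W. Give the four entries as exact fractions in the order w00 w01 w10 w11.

-1 -1/2 -1/2 1

obs A: pose=(6,4,N) → sL=45/169, sR=9/53, mL=-6291/17914, mR=657/17914
obs B: pose=(7,-5,E) → sL=45/193, sR=45/181, mL=-24975/69866, mR=9225/69866
sensor matrix S = [[45/169, 9/53], [45/193, 45/181]]; det S = 8325180/312894881
solve [mL_A; mL_B] = S·[w00; w01] and [mR_A; mR_B] = S·[w10; w11]:
  w00 = -1, w01 = -1/2, w10 = -1/2, w11 = 1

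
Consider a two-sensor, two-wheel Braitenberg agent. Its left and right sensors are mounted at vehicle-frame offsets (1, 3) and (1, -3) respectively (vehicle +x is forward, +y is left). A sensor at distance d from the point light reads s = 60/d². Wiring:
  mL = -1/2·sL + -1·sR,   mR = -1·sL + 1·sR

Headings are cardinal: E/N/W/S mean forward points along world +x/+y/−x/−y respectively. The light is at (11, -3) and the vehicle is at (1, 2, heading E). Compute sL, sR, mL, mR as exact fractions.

left sensor world pos  = (2, 5); dL² = 145
right sensor world pos = (2, -1); dR² = 85
sL = 60/145 = 12/29
sR = 60/85 = 12/17
mL = -1/2·sL + -1·sR = -450/493
mR = -1·sL + 1·sR = 144/493

12/29 12/17 -450/493 144/493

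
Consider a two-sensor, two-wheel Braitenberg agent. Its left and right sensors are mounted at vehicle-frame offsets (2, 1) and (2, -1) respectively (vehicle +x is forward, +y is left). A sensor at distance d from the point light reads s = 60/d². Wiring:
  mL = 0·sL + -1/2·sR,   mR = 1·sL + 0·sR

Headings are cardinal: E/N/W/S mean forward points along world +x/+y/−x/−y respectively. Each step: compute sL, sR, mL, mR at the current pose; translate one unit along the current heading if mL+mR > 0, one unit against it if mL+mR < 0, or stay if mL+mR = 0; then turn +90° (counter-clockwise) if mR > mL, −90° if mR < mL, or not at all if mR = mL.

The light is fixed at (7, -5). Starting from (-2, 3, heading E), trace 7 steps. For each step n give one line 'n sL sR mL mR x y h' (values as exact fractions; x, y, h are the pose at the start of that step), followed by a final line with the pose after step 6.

0 6/13 30/49 -15/49 6/13 -2 3 E
1 60/181 60/149 -30/149 60/181 -1 3 N
2 15/41 3/10 -3/20 15/41 -1 4 W
3 60/113 60/149 -30/149 60/113 -2 4 S
4 6/13 30/49 -15/49 6/13 -2 3 E
5 60/181 60/149 -30/149 60/181 -1 3 N
6 15/41 3/10 -3/20 15/41 -1 4 W
final -2 4 S

n=0: pose=(-2,3,E); sL=6/13, sR=30/49; mL=-15/49, mR=6/13; mL+mR=99/637 → advance +1; mR−mL=489/637 → turn +1·90°
n=1: pose=(-1,3,N); sL=60/181, sR=60/149; mL=-30/149, mR=60/181; mL+mR=3510/26969 → advance +1; mR−mL=14370/26969 → turn +1·90°
n=2: pose=(-1,4,W); sL=15/41, sR=3/10; mL=-3/20, mR=15/41; mL+mR=177/820 → advance +1; mR−mL=423/820 → turn +1·90°
n=3: pose=(-2,4,S); sL=60/113, sR=60/149; mL=-30/149, mR=60/113; mL+mR=5550/16837 → advance +1; mR−mL=12330/16837 → turn +1·90°
n=4: pose=(-2,3,E); sL=6/13, sR=30/49; mL=-15/49, mR=6/13; mL+mR=99/637 → advance +1; mR−mL=489/637 → turn +1·90°
n=5: pose=(-1,3,N); sL=60/181, sR=60/149; mL=-30/149, mR=60/181; mL+mR=3510/26969 → advance +1; mR−mL=14370/26969 → turn +1·90°
n=6: pose=(-1,4,W); sL=15/41, sR=3/10; mL=-3/20, mR=15/41; mL+mR=177/820 → advance +1; mR−mL=423/820 → turn +1·90°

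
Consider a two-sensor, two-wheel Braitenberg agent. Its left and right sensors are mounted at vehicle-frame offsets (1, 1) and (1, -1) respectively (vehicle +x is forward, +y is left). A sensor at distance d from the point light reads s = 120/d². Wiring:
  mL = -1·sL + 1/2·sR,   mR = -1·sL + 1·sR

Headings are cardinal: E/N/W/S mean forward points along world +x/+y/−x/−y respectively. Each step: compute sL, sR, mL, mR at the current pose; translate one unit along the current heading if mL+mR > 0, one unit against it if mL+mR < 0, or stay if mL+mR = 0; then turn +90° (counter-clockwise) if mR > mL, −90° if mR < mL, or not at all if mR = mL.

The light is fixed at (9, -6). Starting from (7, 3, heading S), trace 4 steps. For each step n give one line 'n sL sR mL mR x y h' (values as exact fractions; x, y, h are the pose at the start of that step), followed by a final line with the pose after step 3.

n=0: pose=(7,3,S); sL=24/13, sR=120/73; mL=-972/949, mR=-192/949; mL+mR=-1164/949 → advance -1; mR−mL=60/73 → turn +1·90°
n=1: pose=(7,4,E); sL=60/61, sR=60/41; mL=-630/2501, mR=1200/2501; mL+mR=570/2501 → advance +1; mR−mL=30/41 → turn +1·90°
n=2: pose=(8,4,N); sL=24/25, sR=120/121; mL=-1404/3025, mR=96/3025; mL+mR=-1308/3025 → advance -1; mR−mL=60/121 → turn +1·90°
n=3: pose=(8,3,W); sL=30/17, sR=15/13; mL=-525/442, mR=-135/221; mL+mR=-795/442 → advance -1; mR−mL=15/26 → turn +1·90°

0 24/13 120/73 -972/949 -192/949 7 3 S
1 60/61 60/41 -630/2501 1200/2501 7 4 E
2 24/25 120/121 -1404/3025 96/3025 8 4 N
3 30/17 15/13 -525/442 -135/221 8 3 W
final 9 3 S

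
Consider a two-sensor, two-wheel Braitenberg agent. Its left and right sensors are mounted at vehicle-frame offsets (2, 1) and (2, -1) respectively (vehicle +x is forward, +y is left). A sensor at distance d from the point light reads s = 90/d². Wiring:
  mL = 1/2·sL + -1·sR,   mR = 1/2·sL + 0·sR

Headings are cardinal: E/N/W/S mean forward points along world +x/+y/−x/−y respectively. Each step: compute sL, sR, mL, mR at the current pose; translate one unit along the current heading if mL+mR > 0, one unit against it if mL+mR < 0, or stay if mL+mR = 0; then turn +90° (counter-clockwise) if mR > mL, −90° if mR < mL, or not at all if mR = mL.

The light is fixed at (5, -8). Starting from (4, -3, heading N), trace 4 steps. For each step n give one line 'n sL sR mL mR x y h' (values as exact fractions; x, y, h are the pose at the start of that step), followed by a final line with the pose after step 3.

n=0: pose=(4,-3,N); sL=90/53, sR=90/49; mL=-2565/2597, mR=45/53; mL+mR=-360/2597 → advance -1; mR−mL=90/49 → turn +1·90°
n=1: pose=(4,-4,W); sL=5, sR=45/17; mL=-5/34, mR=5/2; mL+mR=40/17 → advance +1; mR−mL=45/17 → turn +1·90°
n=2: pose=(3,-4,S); sL=18, sR=90/13; mL=27/13, mR=9; mL+mR=144/13 → advance +1; mR−mL=90/13 → turn +1·90°
n=3: pose=(3,-5,E); sL=45/8, sR=45/2; mL=-315/16, mR=45/16; mL+mR=-135/8 → advance -1; mR−mL=45/2 → turn +1·90°

0 90/53 90/49 -2565/2597 45/53 4 -3 N
1 5 45/17 -5/34 5/2 4 -4 W
2 18 90/13 27/13 9 3 -4 S
3 45/8 45/2 -315/16 45/16 3 -5 E
final 2 -5 N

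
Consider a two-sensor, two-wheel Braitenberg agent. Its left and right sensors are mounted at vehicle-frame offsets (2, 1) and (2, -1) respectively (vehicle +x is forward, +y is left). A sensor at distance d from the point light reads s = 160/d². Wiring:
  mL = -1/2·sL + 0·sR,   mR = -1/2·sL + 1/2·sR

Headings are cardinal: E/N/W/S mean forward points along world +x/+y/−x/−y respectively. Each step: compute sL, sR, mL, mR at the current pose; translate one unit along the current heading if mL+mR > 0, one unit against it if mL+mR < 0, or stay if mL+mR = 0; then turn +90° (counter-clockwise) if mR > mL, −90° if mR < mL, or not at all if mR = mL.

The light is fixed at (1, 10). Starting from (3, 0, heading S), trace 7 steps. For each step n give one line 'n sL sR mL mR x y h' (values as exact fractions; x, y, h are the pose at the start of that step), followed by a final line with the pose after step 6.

0 160/153 32/29 -80/153 128/4437 3 0 S
1 2 40/29 -1 -9/29 3 1 E
2 160/49 160/53 -80/49 -320/2597 2 1 N
3 80/61 80/41 -40/61 800/2501 2 0 W
4 160/153 32/29 -80/153 128/4437 3 0 S
5 2 40/29 -1 -9/29 3 1 E
6 160/49 160/53 -80/49 -320/2597 2 1 N
final 2 0 W

n=0: pose=(3,0,S); sL=160/153, sR=32/29; mL=-80/153, mR=128/4437; mL+mR=-2192/4437 → advance -1; mR−mL=16/29 → turn +1·90°
n=1: pose=(3,1,E); sL=2, sR=40/29; mL=-1, mR=-9/29; mL+mR=-38/29 → advance -1; mR−mL=20/29 → turn +1·90°
n=2: pose=(2,1,N); sL=160/49, sR=160/53; mL=-80/49, mR=-320/2597; mL+mR=-4560/2597 → advance -1; mR−mL=80/53 → turn +1·90°
n=3: pose=(2,0,W); sL=80/61, sR=80/41; mL=-40/61, mR=800/2501; mL+mR=-840/2501 → advance -1; mR−mL=40/41 → turn +1·90°
n=4: pose=(3,0,S); sL=160/153, sR=32/29; mL=-80/153, mR=128/4437; mL+mR=-2192/4437 → advance -1; mR−mL=16/29 → turn +1·90°
n=5: pose=(3,1,E); sL=2, sR=40/29; mL=-1, mR=-9/29; mL+mR=-38/29 → advance -1; mR−mL=20/29 → turn +1·90°
n=6: pose=(2,1,N); sL=160/49, sR=160/53; mL=-80/49, mR=-320/2597; mL+mR=-4560/2597 → advance -1; mR−mL=80/53 → turn +1·90°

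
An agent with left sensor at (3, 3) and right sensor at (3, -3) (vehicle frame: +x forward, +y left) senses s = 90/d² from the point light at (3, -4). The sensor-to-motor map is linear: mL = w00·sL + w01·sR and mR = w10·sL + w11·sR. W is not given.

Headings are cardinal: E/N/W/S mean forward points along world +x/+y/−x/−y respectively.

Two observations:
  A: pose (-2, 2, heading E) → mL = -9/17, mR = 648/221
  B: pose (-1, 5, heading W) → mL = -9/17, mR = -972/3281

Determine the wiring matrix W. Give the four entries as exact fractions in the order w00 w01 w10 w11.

obs A: pose=(-2,2,E) → sL=18/17, sR=90/13, mL=-9/17, mR=648/221
obs B: pose=(-1,5,W) → sL=18/17, sR=90/193, mL=-9/17, mR=-972/3281
sensor matrix S = [[18/17, 90/13], [18/17, 90/193]]; det S = -291600/42653
solve [mL_A; mL_B] = S·[w00; w01] and [mR_A; mR_B] = S·[w10; w11]:
  w00 = -1/2, w01 = 0, w10 = -1/2, w11 = 1/2

-1/2 0 -1/2 1/2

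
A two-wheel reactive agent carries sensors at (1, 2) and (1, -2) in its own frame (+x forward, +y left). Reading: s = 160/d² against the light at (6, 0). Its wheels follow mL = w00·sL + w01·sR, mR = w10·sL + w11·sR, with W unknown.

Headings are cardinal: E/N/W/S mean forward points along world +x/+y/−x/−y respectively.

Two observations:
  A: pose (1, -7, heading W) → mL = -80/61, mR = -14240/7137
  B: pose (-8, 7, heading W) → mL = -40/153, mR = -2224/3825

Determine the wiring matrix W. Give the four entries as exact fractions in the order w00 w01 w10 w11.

0 -1/2 -1/2 -1/2

obs A: pose=(1,-7,W) → sL=160/117, sR=160/61, mL=-80/61, mR=-14240/7137
obs B: pose=(-8,7,W) → sL=16/25, sR=80/153, mL=-40/153, mR=-2224/3825
sensor matrix S = [[160/117, 160/61], [16/25, 80/153]]; det S = -5261312/5459805
solve [mL_A; mL_B] = S·[w00; w01] and [mR_A; mR_B] = S·[w10; w11]:
  w00 = 0, w01 = -1/2, w10 = -1/2, w11 = -1/2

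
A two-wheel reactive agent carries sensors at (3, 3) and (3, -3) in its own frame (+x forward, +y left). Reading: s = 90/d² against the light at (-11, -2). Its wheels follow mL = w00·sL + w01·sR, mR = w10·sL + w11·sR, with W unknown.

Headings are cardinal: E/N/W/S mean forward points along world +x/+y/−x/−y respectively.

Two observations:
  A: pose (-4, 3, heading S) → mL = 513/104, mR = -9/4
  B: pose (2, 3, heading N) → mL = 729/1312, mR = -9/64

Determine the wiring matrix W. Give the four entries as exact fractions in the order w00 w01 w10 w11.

obs A: pose=(-4,3,S) → sL=45/52, sR=9/2, mL=513/104, mR=-9/4
obs B: pose=(2,3,N) → sL=45/82, sR=9/32, mL=729/1312, mR=-9/64
sensor matrix S = [[45/52, 9/2], [45/82, 9/32]]; det S = -151875/68224
solve [mL_A; mL_B] = S·[w00; w01] and [mR_A; mR_B] = S·[w10; w11]:
  w00 = 1/2, w01 = 1, w10 = 0, w11 = -1/2

1/2 1 0 -1/2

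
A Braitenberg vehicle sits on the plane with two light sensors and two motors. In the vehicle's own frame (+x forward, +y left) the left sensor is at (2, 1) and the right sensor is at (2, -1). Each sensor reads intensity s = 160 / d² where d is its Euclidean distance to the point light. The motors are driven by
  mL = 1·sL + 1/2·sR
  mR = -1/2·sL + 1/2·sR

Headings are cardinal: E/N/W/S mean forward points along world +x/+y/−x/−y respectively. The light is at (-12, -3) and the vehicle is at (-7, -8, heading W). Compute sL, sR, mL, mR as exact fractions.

32/9 32/5 304/45 64/45

left sensor world pos  = (-9, -9); dL² = 45
right sensor world pos = (-9, -7); dR² = 25
sL = 160/45 = 32/9
sR = 160/25 = 32/5
mL = 1·sL + 1/2·sR = 304/45
mR = -1/2·sL + 1/2·sR = 64/45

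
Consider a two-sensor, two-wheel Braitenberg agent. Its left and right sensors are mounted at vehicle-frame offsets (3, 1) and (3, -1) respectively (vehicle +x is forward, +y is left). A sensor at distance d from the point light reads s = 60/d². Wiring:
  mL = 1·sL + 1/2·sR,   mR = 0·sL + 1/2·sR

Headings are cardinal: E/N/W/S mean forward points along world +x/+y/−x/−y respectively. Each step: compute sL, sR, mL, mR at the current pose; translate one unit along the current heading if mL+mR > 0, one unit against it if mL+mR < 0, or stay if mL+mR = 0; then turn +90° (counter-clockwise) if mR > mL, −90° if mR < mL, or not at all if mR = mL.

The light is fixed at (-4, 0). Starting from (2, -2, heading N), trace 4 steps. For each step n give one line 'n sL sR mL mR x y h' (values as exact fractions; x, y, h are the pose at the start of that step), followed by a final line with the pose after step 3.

n=0: pose=(2,-2,N); sL=30/13, sR=6/5; mL=189/65, mR=3/5; mL+mR=228/65 → advance +1; mR−mL=-30/13 → turn -1·90°
n=1: pose=(2,-1,E); sL=20/27, sR=12/17; mL=502/459, mR=6/17; mL+mR=664/459 → advance +1; mR−mL=-20/27 → turn -1·90°
n=2: pose=(3,-1,S); sL=3/4, sR=15/13; mL=69/52, mR=15/26; mL+mR=99/52 → advance +1; mR−mL=-3/4 → turn -1·90°
n=3: pose=(3,-2,W); sL=12/5, sR=60/17; mL=354/85, mR=30/17; mL+mR=504/85 → advance +1; mR−mL=-12/5 → turn -1·90°

0 30/13 6/5 189/65 3/5 2 -2 N
1 20/27 12/17 502/459 6/17 2 -1 E
2 3/4 15/13 69/52 15/26 3 -1 S
3 12/5 60/17 354/85 30/17 3 -2 W
final 2 -2 N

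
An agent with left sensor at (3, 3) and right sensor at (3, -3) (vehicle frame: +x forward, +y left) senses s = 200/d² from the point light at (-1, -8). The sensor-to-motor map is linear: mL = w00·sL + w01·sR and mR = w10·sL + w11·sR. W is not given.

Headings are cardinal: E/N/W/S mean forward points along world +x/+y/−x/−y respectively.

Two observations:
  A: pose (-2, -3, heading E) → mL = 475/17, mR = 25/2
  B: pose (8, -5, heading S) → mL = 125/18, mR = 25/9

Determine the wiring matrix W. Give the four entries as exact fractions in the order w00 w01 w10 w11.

obs A: pose=(-2,-3,E) → sL=50/17, sR=25, mL=475/17, mR=25/2
obs B: pose=(8,-5,S) → sL=25/18, sR=50/9, mL=125/18, mR=25/9
sensor matrix S = [[50/17, 25], [25/18, 50/9]]; det S = -625/34
solve [mL_A; mL_B] = S·[w00; w01] and [mR_A; mR_B] = S·[w10; w11]:
  w00 = 1, w01 = 1, w10 = 0, w11 = 1/2

1 1 0 1/2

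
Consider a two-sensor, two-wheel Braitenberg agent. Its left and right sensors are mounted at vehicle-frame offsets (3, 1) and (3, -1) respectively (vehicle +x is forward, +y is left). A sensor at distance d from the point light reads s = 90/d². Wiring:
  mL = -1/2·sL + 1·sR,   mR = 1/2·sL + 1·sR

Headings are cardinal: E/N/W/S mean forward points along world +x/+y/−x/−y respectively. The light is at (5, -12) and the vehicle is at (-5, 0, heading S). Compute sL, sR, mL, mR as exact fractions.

5/9 45/101 305/1818 1315/1818

left sensor world pos  = (-4, -3); dL² = 162
right sensor world pos = (-6, -3); dR² = 202
sL = 90/162 = 5/9
sR = 90/202 = 45/101
mL = -1/2·sL + 1·sR = 305/1818
mR = 1/2·sL + 1·sR = 1315/1818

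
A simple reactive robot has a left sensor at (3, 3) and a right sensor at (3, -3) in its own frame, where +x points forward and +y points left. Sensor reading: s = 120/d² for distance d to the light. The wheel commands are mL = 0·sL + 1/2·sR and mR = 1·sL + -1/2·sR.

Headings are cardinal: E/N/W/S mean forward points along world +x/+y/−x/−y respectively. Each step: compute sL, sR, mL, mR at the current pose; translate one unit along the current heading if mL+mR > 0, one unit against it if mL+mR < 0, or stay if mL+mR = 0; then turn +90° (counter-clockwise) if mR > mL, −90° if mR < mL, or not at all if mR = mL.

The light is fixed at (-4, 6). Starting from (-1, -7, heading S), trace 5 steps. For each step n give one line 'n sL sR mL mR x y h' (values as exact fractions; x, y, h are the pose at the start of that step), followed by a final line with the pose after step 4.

0 30/73 15/32 15/64 825/4672 -1 -7 S
1 120/289 120/121 60/121 -2820/34969 -1 -8 W
2 60/61 60/73 30/73 2550/4453 -2 -8 N
3 120/257 120/101 60/101 -3300/25957 -2 -7 W
4 15/13 30/29 15/29 240/377 -3 -7 N
final -3 -6 W

n=0: pose=(-1,-7,S); sL=30/73, sR=15/32; mL=15/64, mR=825/4672; mL+mR=30/73 → advance +1; mR−mL=-135/2336 → turn -1·90°
n=1: pose=(-1,-8,W); sL=120/289, sR=120/121; mL=60/121, mR=-2820/34969; mL+mR=120/289 → advance +1; mR−mL=-20160/34969 → turn -1·90°
n=2: pose=(-2,-8,N); sL=60/61, sR=60/73; mL=30/73, mR=2550/4453; mL+mR=60/61 → advance +1; mR−mL=720/4453 → turn +1·90°
n=3: pose=(-2,-7,W); sL=120/257, sR=120/101; mL=60/101, mR=-3300/25957; mL+mR=120/257 → advance +1; mR−mL=-18720/25957 → turn -1·90°
n=4: pose=(-3,-7,N); sL=15/13, sR=30/29; mL=15/29, mR=240/377; mL+mR=15/13 → advance +1; mR−mL=45/377 → turn +1·90°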